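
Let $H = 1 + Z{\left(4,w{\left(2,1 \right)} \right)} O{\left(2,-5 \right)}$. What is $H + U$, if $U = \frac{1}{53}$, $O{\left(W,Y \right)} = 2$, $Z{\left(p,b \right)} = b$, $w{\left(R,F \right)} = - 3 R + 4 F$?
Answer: $- \frac{158}{53} \approx -2.9811$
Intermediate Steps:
$H = -3$ ($H = 1 + \left(\left(-3\right) 2 + 4 \cdot 1\right) 2 = 1 + \left(-6 + 4\right) 2 = 1 - 4 = -3$)
$U = \frac{1}{53} \approx 0.018868$
$H + U = -3 + \frac{1}{53} = - \frac{158}{53}$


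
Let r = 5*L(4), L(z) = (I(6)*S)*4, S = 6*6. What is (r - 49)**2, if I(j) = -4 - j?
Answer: 52548001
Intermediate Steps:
S = 36
L(z) = -1440 (L(z) = ((-4 - 1*6)*36)*4 = ((-4 - 6)*36)*4 = -10*36*4 = -360*4 = -1440)
r = -7200 (r = 5*(-1440) = -7200)
(r - 49)**2 = (-7200 - 49)**2 = (-7249)**2 = 52548001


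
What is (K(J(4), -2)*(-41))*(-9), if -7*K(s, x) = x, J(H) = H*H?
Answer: 738/7 ≈ 105.43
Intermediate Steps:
J(H) = H**2
K(s, x) = -x/7
(K(J(4), -2)*(-41))*(-9) = (-1/7*(-2)*(-41))*(-9) = ((2/7)*(-41))*(-9) = -82/7*(-9) = 738/7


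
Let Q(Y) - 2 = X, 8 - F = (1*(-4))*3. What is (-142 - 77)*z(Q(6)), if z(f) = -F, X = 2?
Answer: 4380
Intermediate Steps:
F = 20 (F = 8 - 1*(-4)*3 = 8 - (-4)*3 = 8 - 1*(-12) = 8 + 12 = 20)
Q(Y) = 4 (Q(Y) = 2 + 2 = 4)
z(f) = -20 (z(f) = -1*20 = -20)
(-142 - 77)*z(Q(6)) = (-142 - 77)*(-20) = -219*(-20) = 4380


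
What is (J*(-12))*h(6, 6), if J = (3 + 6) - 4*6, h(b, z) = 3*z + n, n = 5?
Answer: 4140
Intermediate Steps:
h(b, z) = 5 + 3*z (h(b, z) = 3*z + 5 = 5 + 3*z)
J = -15 (J = 9 - 24 = -15)
(J*(-12))*h(6, 6) = (-15*(-12))*(5 + 3*6) = 180*(5 + 18) = 180*23 = 4140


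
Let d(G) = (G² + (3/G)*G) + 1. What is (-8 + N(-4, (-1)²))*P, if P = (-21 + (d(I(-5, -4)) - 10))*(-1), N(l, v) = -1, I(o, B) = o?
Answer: -18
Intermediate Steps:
d(G) = 4 + G² (d(G) = (G² + 3) + 1 = (3 + G²) + 1 = 4 + G²)
P = 2 (P = (-21 + ((4 + (-5)²) - 10))*(-1) = (-21 + ((4 + 25) - 10))*(-1) = (-21 + (29 - 10))*(-1) = (-21 + 19)*(-1) = -2*(-1) = 2)
(-8 + N(-4, (-1)²))*P = (-8 - 1)*2 = -9*2 = -18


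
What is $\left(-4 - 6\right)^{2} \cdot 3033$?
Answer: $303300$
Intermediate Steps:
$\left(-4 - 6\right)^{2} \cdot 3033 = \left(-10\right)^{2} \cdot 3033 = 100 \cdot 3033 = 303300$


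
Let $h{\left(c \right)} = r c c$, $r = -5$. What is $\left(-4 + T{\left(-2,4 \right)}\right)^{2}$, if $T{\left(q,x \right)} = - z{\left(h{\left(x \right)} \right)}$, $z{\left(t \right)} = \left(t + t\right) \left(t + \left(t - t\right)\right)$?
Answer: $163942416$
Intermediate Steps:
$h{\left(c \right)} = - 5 c^{2}$ ($h{\left(c \right)} = - 5 c c = - 5 c^{2}$)
$z{\left(t \right)} = 2 t^{2}$ ($z{\left(t \right)} = 2 t \left(t + 0\right) = 2 t t = 2 t^{2}$)
$T{\left(q,x \right)} = - 50 x^{4}$ ($T{\left(q,x \right)} = - 2 \left(- 5 x^{2}\right)^{2} = - 2 \cdot 25 x^{4} = - 50 x^{4}$)
$\left(-4 + T{\left(-2,4 \right)}\right)^{2} = \left(-4 - 50 \cdot 4^{4}\right)^{2} = \left(-4 - 12800\right)^{2} = \left(-12804\right)^{2} = 163942416$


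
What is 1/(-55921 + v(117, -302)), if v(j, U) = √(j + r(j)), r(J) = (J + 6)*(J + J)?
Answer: -55921/3127129342 - 39*√19/3127129342 ≈ -1.7937e-5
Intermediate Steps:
r(J) = 2*J*(6 + J) (r(J) = (6 + J)*(2*J) = 2*J*(6 + J))
v(j, U) = √(j + 2*j*(6 + j))
1/(-55921 + v(117, -302)) = 1/(-55921 + √(117*(13 + 2*117))) = 1/(-55921 + √(117*(13 + 234))) = 1/(-55921 + √(117*247)) = 1/(-55921 + √28899) = 1/(-55921 + 39*√19)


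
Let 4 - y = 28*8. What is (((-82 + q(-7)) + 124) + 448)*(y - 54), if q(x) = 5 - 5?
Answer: -134260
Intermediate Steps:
q(x) = 0
y = -220 (y = 4 - 28*8 = 4 - 1*224 = 4 - 224 = -220)
(((-82 + q(-7)) + 124) + 448)*(y - 54) = (((-82 + 0) + 124) + 448)*(-220 - 54) = ((-82 + 124) + 448)*(-274) = (42 + 448)*(-274) = 490*(-274) = -134260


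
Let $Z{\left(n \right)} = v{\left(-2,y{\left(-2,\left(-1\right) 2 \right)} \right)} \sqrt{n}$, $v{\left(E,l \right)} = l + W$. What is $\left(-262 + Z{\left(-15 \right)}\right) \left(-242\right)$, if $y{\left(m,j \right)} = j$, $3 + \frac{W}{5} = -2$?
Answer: $63404 + 6534 i \sqrt{15} \approx 63404.0 + 25306.0 i$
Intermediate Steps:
$W = -25$ ($W = -15 + 5 \left(-2\right) = -15 - 10 = -25$)
$v{\left(E,l \right)} = -25 + l$ ($v{\left(E,l \right)} = l - 25 = -25 + l$)
$Z{\left(n \right)} = - 27 \sqrt{n}$ ($Z{\left(n \right)} = \left(-25 - 2\right) \sqrt{n} = - 27 \sqrt{n}$)
$\left(-262 + Z{\left(-15 \right)}\right) \left(-242\right) = \left(-262 - 27 \sqrt{-15}\right) \left(-242\right) = \left(-262 - 27 i \sqrt{15}\right) \left(-242\right) = 63404 + 6534 i \sqrt{15}$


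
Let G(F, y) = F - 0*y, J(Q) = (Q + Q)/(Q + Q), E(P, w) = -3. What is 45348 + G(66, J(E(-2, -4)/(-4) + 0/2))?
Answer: 45414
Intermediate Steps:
J(Q) = 1 (J(Q) = (2*Q)/((2*Q)) = (2*Q)*(1/(2*Q)) = 1)
G(F, y) = F (G(F, y) = F - 1*0 = F + 0 = F)
45348 + G(66, J(E(-2, -4)/(-4) + 0/2)) = 45348 + 66 = 45414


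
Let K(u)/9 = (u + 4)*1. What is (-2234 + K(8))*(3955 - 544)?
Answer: -7251786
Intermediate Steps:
K(u) = 36 + 9*u (K(u) = 9*((u + 4)*1) = 9*((4 + u)*1) = 9*(4 + u) = 36 + 9*u)
(-2234 + K(8))*(3955 - 544) = (-2234 + (36 + 9*8))*(3955 - 544) = (-2234 + (36 + 72))*3411 = (-2234 + 108)*3411 = -2126*3411 = -7251786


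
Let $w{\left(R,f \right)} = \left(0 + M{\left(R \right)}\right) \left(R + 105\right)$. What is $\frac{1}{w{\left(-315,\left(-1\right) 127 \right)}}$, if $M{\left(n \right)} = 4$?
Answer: $- \frac{1}{840} \approx -0.0011905$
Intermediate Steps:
$w{\left(R,f \right)} = 420 + 4 R$ ($w{\left(R,f \right)} = \left(0 + 4\right) \left(R + 105\right) = 4 \left(105 + R\right) = 420 + 4 R$)
$\frac{1}{w{\left(-315,\left(-1\right) 127 \right)}} = \frac{1}{420 + 4 \left(-315\right)} = \frac{1}{420 - 1260} = \frac{1}{-840} = - \frac{1}{840}$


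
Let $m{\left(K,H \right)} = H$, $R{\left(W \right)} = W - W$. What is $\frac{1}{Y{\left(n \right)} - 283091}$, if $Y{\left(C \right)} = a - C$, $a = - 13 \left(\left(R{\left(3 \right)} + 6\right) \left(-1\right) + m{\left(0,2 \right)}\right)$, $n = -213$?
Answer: $- \frac{1}{282826} \approx -3.5357 \cdot 10^{-6}$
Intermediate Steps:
$R{\left(W \right)} = 0$
$a = 52$ ($a = - 13 \left(\left(0 + 6\right) \left(-1\right) + 2\right) = - 13 \left(6 \left(-1\right) + 2\right) = - 13 \left(-6 + 2\right) = \left(-13\right) \left(-4\right) = 52$)
$Y{\left(C \right)} = 52 - C$
$\frac{1}{Y{\left(n \right)} - 283091} = \frac{1}{\left(52 - -213\right) - 283091} = \frac{1}{\left(52 + 213\right) - 283091} = \frac{1}{265 - 283091} = \frac{1}{-282826} = - \frac{1}{282826}$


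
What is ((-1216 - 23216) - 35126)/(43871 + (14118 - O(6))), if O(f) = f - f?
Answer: -59558/57989 ≈ -1.0271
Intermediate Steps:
O(f) = 0
((-1216 - 23216) - 35126)/(43871 + (14118 - O(6))) = ((-1216 - 23216) - 35126)/(43871 + (14118 - 1*0)) = (-24432 - 35126)/(43871 + (14118 + 0)) = -59558/(43871 + 14118) = -59558/57989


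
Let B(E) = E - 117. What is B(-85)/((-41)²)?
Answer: -202/1681 ≈ -0.12017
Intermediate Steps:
B(E) = -117 + E
B(-85)/((-41)²) = (-117 - 85)/((-41)²) = -202/1681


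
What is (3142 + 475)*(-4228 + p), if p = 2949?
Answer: -4626143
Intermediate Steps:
(3142 + 475)*(-4228 + p) = (3142 + 475)*(-4228 + 2949) = 3617*(-1279) = -4626143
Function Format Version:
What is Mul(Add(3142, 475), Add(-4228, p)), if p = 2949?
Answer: -4626143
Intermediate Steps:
Mul(Add(3142, 475), Add(-4228, p)) = Mul(Add(3142, 475), Add(-4228, 2949)) = Mul(3617, -1279) = -4626143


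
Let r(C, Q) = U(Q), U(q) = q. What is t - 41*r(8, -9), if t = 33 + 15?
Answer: 417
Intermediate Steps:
r(C, Q) = Q
t = 48
t - 41*r(8, -9) = 48 - 41*(-9) = 48 + 369 = 417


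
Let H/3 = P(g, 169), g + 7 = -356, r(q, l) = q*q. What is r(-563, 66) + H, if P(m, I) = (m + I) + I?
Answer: 316894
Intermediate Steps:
r(q, l) = q**2
g = -363 (g = -7 - 356 = -363)
P(m, I) = m + 2*I (P(m, I) = (I + m) + I = m + 2*I)
H = -75 (H = 3*(-363 + 2*169) = 3*(-363 + 338) = 3*(-25) = -75)
r(-563, 66) + H = (-563)**2 - 75 = 316969 - 75 = 316894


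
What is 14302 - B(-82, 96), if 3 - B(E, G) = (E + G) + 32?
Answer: 14345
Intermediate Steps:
B(E, G) = -29 - E - G (B(E, G) = 3 - ((E + G) + 32) = 3 - (32 + E + G) = 3 + (-32 - E - G) = -29 - E - G)
14302 - B(-82, 96) = 14302 - (-29 - 1*(-82) - 1*96) = 14302 - (-29 + 82 - 96) = 14302 - 1*(-43) = 14302 + 43 = 14345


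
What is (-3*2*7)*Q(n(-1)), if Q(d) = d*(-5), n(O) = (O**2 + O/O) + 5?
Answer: 1470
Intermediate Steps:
n(O) = 6 + O**2 (n(O) = (O**2 + 1) + 5 = (1 + O**2) + 5 = 6 + O**2)
Q(d) = -5*d
(-3*2*7)*Q(n(-1)) = (-3*2*7)*(-5*(6 + (-1)**2)) = (-6*7)*(-5*(6 + 1)) = -(-210)*7 = -42*(-35) = 1470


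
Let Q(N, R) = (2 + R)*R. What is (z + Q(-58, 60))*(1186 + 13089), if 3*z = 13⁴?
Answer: 567017275/3 ≈ 1.8901e+8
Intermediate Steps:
Q(N, R) = R*(2 + R)
z = 28561/3 (z = (⅓)*13⁴ = (⅓)*28561 = 28561/3 ≈ 9520.3)
(z + Q(-58, 60))*(1186 + 13089) = (28561/3 + 60*(2 + 60))*(1186 + 13089) = (28561/3 + 60*62)*14275 = (28561/3 + 3720)*14275 = (39721/3)*14275 = 567017275/3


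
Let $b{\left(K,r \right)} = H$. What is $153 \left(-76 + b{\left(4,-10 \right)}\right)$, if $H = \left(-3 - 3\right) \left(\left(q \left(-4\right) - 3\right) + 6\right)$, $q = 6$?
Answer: $7650$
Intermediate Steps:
$H = 126$ ($H = \left(-3 - 3\right) \left(\left(6 \left(-4\right) - 3\right) + 6\right) = - 6 \left(\left(-24 - 3\right) + 6\right) = - 6 \left(-27 + 6\right) = \left(-6\right) \left(-21\right) = 126$)
$b{\left(K,r \right)} = 126$
$153 \left(-76 + b{\left(4,-10 \right)}\right) = 153 \left(-76 + 126\right) = 153 \cdot 50 = 7650$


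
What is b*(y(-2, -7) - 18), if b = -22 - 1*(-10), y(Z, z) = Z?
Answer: 240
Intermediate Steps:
b = -12 (b = -22 + 10 = -12)
b*(y(-2, -7) - 18) = -12*(-2 - 18) = -12*(-20) = 240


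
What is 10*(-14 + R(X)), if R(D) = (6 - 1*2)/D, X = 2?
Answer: -120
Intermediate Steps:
R(D) = 4/D (R(D) = (6 - 2)/D = 4/D)
10*(-14 + R(X)) = 10*(-14 + 4/2) = 10*(-14 + 4*(½)) = 10*(-14 + 2) = 10*(-12) = -120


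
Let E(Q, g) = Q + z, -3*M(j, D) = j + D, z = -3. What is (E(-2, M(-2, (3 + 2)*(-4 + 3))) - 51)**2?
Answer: 3136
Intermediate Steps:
M(j, D) = -D/3 - j/3 (M(j, D) = -(j + D)/3 = -(D + j)/3 = -D/3 - j/3)
E(Q, g) = -3 + Q (E(Q, g) = Q - 3 = -3 + Q)
(E(-2, M(-2, (3 + 2)*(-4 + 3))) - 51)**2 = ((-3 - 2) - 51)**2 = (-5 - 51)**2 = (-56)**2 = 3136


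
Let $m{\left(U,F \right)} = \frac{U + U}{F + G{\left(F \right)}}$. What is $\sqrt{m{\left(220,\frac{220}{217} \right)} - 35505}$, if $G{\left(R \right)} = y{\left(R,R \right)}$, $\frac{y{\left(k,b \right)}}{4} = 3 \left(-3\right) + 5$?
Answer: $\frac{i \sqrt{23487110655}}{813} \approx 188.51 i$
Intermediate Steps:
$y{\left(k,b \right)} = -16$ ($y{\left(k,b \right)} = 4 \left(3 \left(-3\right) + 5\right) = 4 \left(-9 + 5\right) = 4 \left(-4\right) = -16$)
$G{\left(R \right)} = -16$
$m{\left(U,F \right)} = \frac{2 U}{-16 + F}$ ($m{\left(U,F \right)} = \frac{U + U}{F - 16} = \frac{2 U}{-16 + F}$)
$\sqrt{m{\left(220,\frac{220}{217} \right)} - 35505} = \sqrt{2 \cdot 220 \frac{1}{-16 + \frac{220}{217}} - 35505} = \sqrt{2 \cdot 220 \frac{1}{- \frac{3252}{217}} - 35505} = \sqrt{2 \cdot 220 \left(- \frac{217}{3252}\right) - 35505} = \sqrt{- \frac{23870}{813} - 35505} = \sqrt{- \frac{28889435}{813}} = \frac{i \sqrt{23487110655}}{813}$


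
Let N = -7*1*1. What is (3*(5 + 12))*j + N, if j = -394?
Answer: -20101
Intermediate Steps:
N = -7 (N = -7*1 = -7)
(3*(5 + 12))*j + N = (3*(5 + 12))*(-394) - 7 = (3*17)*(-394) - 7 = 51*(-394) - 7 = -20094 - 7 = -20101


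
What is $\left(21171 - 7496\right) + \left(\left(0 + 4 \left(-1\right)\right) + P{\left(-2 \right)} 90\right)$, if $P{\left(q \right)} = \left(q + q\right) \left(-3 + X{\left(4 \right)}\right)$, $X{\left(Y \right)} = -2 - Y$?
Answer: $16911$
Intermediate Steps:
$P{\left(q \right)} = - 18 q$ ($P{\left(q \right)} = \left(q + q\right) \left(-3 - 6\right) = 2 q \left(-3 - 6\right) = 2 q \left(-9\right) = - 18 q$)
$\left(21171 - 7496\right) + \left(\left(0 + 4 \left(-1\right)\right) + P{\left(-2 \right)} 90\right) = \left(21171 - 7496\right) + \left(\left(0 + 4 \left(-1\right)\right) + \left(-18\right) \left(-2\right) 90\right) = 13675 + \left(\left(0 - 4\right) + 36 \cdot 90\right) = 13675 + \left(-4 + 3240\right) = 13675 + 3236 = 16911$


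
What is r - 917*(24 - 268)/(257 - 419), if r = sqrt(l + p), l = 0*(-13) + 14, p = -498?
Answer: -111874/81 + 22*I ≈ -1381.2 + 22.0*I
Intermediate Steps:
l = 14 (l = 0 + 14 = 14)
r = 22*I (r = sqrt(14 - 498) = sqrt(-484) = 22*I ≈ 22.0*I)
r - 917*(24 - 268)/(257 - 419) = 22*I - 917*(24 - 268)/(257 - 419) = 22*I - (-223748)/(-162) = 22*I - (-223748)*(-1)/162 = 22*I - 917*122/81 = 22*I - 111874/81 = -111874/81 + 22*I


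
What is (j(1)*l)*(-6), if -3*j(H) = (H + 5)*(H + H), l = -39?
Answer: -936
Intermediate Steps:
j(H) = -2*H*(5 + H)/3 (j(H) = -(H + 5)*(H + H)/3 = -(5 + H)*2*H/3 = -2*H*(5 + H)/3)
(j(1)*l)*(-6) = (-2/3*1*(5 + 1)*(-39))*(-6) = (-2/3*1*6*(-39))*(-6) = -4*(-39)*(-6) = 156*(-6) = -936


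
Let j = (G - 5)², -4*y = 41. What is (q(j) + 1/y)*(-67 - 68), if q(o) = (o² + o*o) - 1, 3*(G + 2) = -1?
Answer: -96026735/123 ≈ -7.8071e+5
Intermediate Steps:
G = -7/3 (G = -2 + (⅓)*(-1) = -2 - ⅓ = -7/3 ≈ -2.3333)
y = -41/4 (y = -¼*41 = -41/4 ≈ -10.250)
j = 484/9 (j = (-7/3 - 5)² = (-22/3)² = 484/9 ≈ 53.778)
q(o) = -1 + 2*o² (q(o) = (o² + o²) - 1 = 2*o² - 1 = -1 + 2*o²)
(q(j) + 1/y)*(-67 - 68) = ((-1 + 2*(484/9)²) + 1/(-41/4))*(-67 - 68) = ((-1 + 2*(234256/81)) - 4/41)*(-135) = ((-1 + 468512/81) - 4/41)*(-135) = (468431/81 - 4/41)*(-135) = (19205347/3321)*(-135) = -96026735/123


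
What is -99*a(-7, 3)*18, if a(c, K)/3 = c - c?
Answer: 0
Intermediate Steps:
a(c, K) = 0 (a(c, K) = 3*(c - c) = 3*0 = 0)
-99*a(-7, 3)*18 = -99*0*18 = 0*18 = 0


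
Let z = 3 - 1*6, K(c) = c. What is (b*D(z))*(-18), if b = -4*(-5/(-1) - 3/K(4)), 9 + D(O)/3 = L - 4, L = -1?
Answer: -12852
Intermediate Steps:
z = -3 (z = 3 - 6 = -3)
D(O) = -42 (D(O) = -27 + 3*(-1 - 4) = -27 + 3*(-5) = -27 - 15 = -42)
b = -17 (b = -4*(-5/(-1) - 3/4) = -4*(-5*(-1) - 3*¼) = -4*(5 - ¾) = -4*17/4 = -17)
(b*D(z))*(-18) = -17*(-42)*(-18) = 714*(-18) = -12852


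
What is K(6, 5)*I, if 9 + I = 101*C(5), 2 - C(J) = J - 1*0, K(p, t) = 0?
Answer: 0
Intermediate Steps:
C(J) = 2 - J (C(J) = 2 - (J - 1*0) = 2 - (J + 0) = 2 - J)
I = -312 (I = -9 + 101*(2 - 1*5) = -9 + 101*(2 - 5) = -9 + 101*(-3) = -9 - 303 = -312)
K(6, 5)*I = 0*(-312) = 0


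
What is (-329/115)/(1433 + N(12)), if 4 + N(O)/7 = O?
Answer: -329/171235 ≈ -0.0019213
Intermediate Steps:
N(O) = -28 + 7*O
(-329/115)/(1433 + N(12)) = (-329/115)/(1433 + (-28 + 7*12)) = (-329*1/115)/(1433 + (-28 + 84)) = -329/115/(1433 + 56) = -329/115/1489 = (1/1489)*(-329/115) = -329/171235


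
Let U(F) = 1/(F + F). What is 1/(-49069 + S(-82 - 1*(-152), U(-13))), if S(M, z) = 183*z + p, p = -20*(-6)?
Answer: -26/1272857 ≈ -2.0426e-5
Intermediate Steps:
p = 120
U(F) = 1/(2*F)
S(M, z) = 120 + 183*z (S(M, z) = 183*z + 120 = 120 + 183*z)
1/(-49069 + S(-82 - 1*(-152), U(-13))) = 1/(-49069 + (120 + 183*((1/2)/(-13)))) = 1/(-49069 + (120 + 183*((1/2)*(-1/13)))) = 1/(-49069 + (120 + 183*(-1/26))) = 1/(-49069 + (120 - 183/26)) = 1/(-49069 + 2937/26) = 1/(-1272857/26) = -26/1272857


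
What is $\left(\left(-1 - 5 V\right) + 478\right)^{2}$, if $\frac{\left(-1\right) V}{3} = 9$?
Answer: $374544$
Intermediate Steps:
$V = -27$ ($V = \left(-3\right) 9 = -27$)
$\left(\left(-1 - 5 V\right) + 478\right)^{2} = \left(\left(-1 - -135\right) + 478\right)^{2} = \left(\left(-1 + 135\right) + 478\right)^{2} = \left(134 + 478\right)^{2} = 612^{2} = 374544$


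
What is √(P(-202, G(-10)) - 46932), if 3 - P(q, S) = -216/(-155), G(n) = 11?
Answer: I*√1127502705/155 ≈ 216.63*I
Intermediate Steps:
P(q, S) = 249/155 (P(q, S) = 3 - (-216)/(-155) = 3 - (-216)*(-1)/155 = 3 - 1*216/155 = 3 - 216/155 = 249/155)
√(P(-202, G(-10)) - 46932) = √(249/155 - 46932) = √(-7274211/155) = I*√1127502705/155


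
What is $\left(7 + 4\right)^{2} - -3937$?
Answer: $4058$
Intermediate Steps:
$\left(7 + 4\right)^{2} - -3937 = 11^{2} + 3937 = 121 + 3937 = 4058$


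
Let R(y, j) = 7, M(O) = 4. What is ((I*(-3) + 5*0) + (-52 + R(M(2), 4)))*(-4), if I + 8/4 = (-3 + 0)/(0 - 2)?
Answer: 174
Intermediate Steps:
I = -1/2 (I = -2 + (-3 + 0)/(0 - 2) = -2 - 3/(-2) = -2 - 3*(-1/2) = -2 + 3/2 = -1/2 ≈ -0.50000)
((I*(-3) + 5*0) + (-52 + R(M(2), 4)))*(-4) = ((-1/2*(-3) + 5*0) + (-52 + 7))*(-4) = ((3/2 + 0) - 45)*(-4) = (3/2 - 45)*(-4) = -87/2*(-4) = 174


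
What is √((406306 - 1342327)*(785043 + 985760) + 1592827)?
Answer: 2*I*√414376800509 ≈ 1.2874e+6*I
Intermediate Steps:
√((406306 - 1342327)*(785043 + 985760) + 1592827) = √(-936021*1770803 + 1592827) = √(-1657508794863 + 1592827) = √(-1657507202036) = 2*I*√414376800509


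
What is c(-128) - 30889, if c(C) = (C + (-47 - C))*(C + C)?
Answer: -18857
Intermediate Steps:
c(C) = -94*C
c(-128) - 30889 = -94*(-128) - 30889 = 12032 - 30889 = -18857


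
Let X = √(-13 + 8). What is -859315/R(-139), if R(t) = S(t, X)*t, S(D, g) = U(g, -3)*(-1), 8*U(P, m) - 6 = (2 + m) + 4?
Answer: -6874520/1251 ≈ -5495.2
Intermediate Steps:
U(P, m) = 3/2 + m/8 (U(P, m) = ¾ + ((2 + m) + 4)/8 = ¾ + (6 + m)/8 = ¾ + (¾ + m/8) = 3/2 + m/8)
X = I*√5 (X = √(-5) = I*√5 ≈ 2.2361*I)
S(D, g) = -9/8 (S(D, g) = (3/2 + (⅛)*(-3))*(-1) = (3/2 - 3/8)*(-1) = (9/8)*(-1) = -9/8)
R(t) = -9*t/8
-859315/R(-139) = -859315/((-9/8*(-139))) = -859315/1251/8 = -859315*8/1251 = -6874520/1251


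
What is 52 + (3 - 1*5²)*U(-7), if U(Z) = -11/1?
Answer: 294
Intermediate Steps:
U(Z) = -11 (U(Z) = -11*1 = -11)
52 + (3 - 1*5²)*U(-7) = 52 + (3 - 1*5²)*(-11) = 52 + (3 - 1*25)*(-11) = 52 + (3 - 25)*(-11) = 52 - 22*(-11) = 52 + 242 = 294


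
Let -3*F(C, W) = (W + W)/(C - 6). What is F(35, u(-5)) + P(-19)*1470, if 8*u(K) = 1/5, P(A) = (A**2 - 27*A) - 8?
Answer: 2215054799/1740 ≈ 1.2730e+6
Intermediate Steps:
P(A) = -8 + A**2 - 27*A
u(K) = 1/40 (u(K) = (1/8)/5 = (1/8)*(1/5) = 1/40)
F(C, W) = -2*W/(3*(-6 + C)) (F(C, W) = -(W + W)/(3*(C - 6)) = -2*W/(3*(-6 + C)))
F(35, u(-5)) + P(-19)*1470 = -2*1/40/(-18 + 3*35) + (-8 + (-19)**2 - 27*(-19))*1470 = -2*1/40/(-18 + 105) + (-8 + 361 + 513)*1470 = -2*1/40/87 + 866*1470 = -2*1/40*1/87 + 1273020 = -1/1740 + 1273020 = 2215054799/1740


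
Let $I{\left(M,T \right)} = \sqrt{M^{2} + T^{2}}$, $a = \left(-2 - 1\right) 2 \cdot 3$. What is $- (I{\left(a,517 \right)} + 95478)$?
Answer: $-95478 - \sqrt{267613} \approx -95995.0$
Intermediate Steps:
$a = -18$ ($a = \left(-3\right) 2 \cdot 3 = \left(-6\right) 3 = -18$)
$- (I{\left(a,517 \right)} + 95478) = - (\sqrt{\left(-18\right)^{2} + 517^{2}} + 95478) = - (\sqrt{324 + 267289} + 95478) = - (\sqrt{267613} + 95478) = - (95478 + \sqrt{267613}) = -95478 - \sqrt{267613}$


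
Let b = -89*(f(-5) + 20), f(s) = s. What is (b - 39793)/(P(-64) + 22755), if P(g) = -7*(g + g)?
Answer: -41128/23651 ≈ -1.7390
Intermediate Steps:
b = -1335 (b = -89*(-5 + 20) = -89*15 = -1335)
P(g) = -14*g
(b - 39793)/(P(-64) + 22755) = (-1335 - 39793)/(-14*(-64) + 22755) = -41128/(896 + 22755) = -41128/23651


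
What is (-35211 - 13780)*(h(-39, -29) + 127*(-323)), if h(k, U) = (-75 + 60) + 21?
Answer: 2009365865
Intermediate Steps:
h(k, U) = 6 (h(k, U) = -15 + 21 = 6)
(-35211 - 13780)*(h(-39, -29) + 127*(-323)) = (-35211 - 13780)*(6 + 127*(-323)) = -48991*(6 - 41021) = -48991*(-41015) = 2009365865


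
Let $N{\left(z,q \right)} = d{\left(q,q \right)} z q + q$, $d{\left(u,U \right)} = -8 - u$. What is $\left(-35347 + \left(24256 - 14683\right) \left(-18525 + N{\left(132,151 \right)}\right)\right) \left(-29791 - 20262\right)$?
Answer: $1527345590667769$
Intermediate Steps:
$N{\left(z,q \right)} = q + q z \left(-8 - q\right)$ ($N{\left(z,q \right)} = \left(-8 - q\right) z q + q = z \left(-8 - q\right) q + q = q z \left(-8 - q\right) + q = q + q z \left(-8 - q\right)$)
$\left(-35347 + \left(24256 - 14683\right) \left(-18525 + N{\left(132,151 \right)}\right)\right) \left(-29791 - 20262\right) = \left(-35347 + \left(24256 - 14683\right) \left(-18525 - 151 \left(-1 + 132 \left(8 + 151\right)\right)\right)\right) \left(-29791 - 20262\right) = \left(-35347 + 9573 \left(-18525 - 151 \left(-1 + 132 \cdot 159\right)\right)\right) \left(-50053\right) = \left(-35347 + 9573 \left(-18525 - 151 \left(-1 + 20988\right)\right)\right) \left(-50053\right) = \left(-35347 + 9573 \left(-18525 - 151 \cdot 20987\right)\right) \left(-50053\right) = \left(-35347 + 9573 \left(-18525 - 3169037\right)\right) \left(-50053\right) = \left(-35347 + 9573 \left(-3187562\right)\right) \left(-50053\right) = \left(-35347 - 30514531026\right) \left(-50053\right) = \left(-30514566373\right) \left(-50053\right) = 1527345590667769$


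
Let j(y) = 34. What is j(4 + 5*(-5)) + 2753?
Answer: 2787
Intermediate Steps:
j(4 + 5*(-5)) + 2753 = 34 + 2753 = 2787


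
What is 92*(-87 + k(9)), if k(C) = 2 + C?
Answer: -6992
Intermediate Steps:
92*(-87 + k(9)) = 92*(-87 + (2 + 9)) = 92*(-87 + 11) = 92*(-76) = -6992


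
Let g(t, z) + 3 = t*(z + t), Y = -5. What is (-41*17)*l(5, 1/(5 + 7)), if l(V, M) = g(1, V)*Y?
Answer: 10455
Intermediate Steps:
g(t, z) = -3 + t*(t + z) (g(t, z) = -3 + t*(z + t) = -3 + t*(t + z))
l(V, M) = 10 - 5*V (l(V, M) = (-3 + 1² + 1*V)*(-5) = (-3 + 1 + V)*(-5) = (-2 + V)*(-5) = 10 - 5*V)
(-41*17)*l(5, 1/(5 + 7)) = (-41*17)*(10 - 5*5) = -697*(10 - 25) = -697*(-15) = 10455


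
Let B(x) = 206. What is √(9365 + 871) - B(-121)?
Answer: -206 + 2*√2559 ≈ -104.83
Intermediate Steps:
√(9365 + 871) - B(-121) = √(9365 + 871) - 1*206 = √10236 - 206 = 2*√2559 - 206 = -206 + 2*√2559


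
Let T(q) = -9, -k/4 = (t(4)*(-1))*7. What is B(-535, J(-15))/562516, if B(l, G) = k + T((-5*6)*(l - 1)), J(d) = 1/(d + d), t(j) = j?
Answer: 103/562516 ≈ 0.00018311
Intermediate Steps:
J(d) = 1/(2*d)
k = 112 (k = -4*4*(-1)*7 = -(-16)*7 = -4*(-28) = 112)
B(l, G) = 103 (B(l, G) = 112 - 9 = 103)
B(-535, J(-15))/562516 = 103/562516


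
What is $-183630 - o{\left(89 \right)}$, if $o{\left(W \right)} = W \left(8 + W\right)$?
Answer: $-192263$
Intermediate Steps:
$-183630 - o{\left(89 \right)} = -183630 - 89 \left(8 + 89\right) = -183630 - 89 \cdot 97 = -183630 - 8633 = -192263$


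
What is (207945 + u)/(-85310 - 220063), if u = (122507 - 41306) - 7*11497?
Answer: -208667/305373 ≈ -0.68332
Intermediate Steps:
u = 722 (u = 81201 - 80479 = 722)
(207945 + u)/(-85310 - 220063) = (207945 + 722)/(-85310 - 220063) = 208667/(-305373) = 208667*(-1/305373) = -208667/305373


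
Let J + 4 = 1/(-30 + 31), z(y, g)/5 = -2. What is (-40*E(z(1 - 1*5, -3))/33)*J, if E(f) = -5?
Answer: -200/11 ≈ -18.182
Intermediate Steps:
z(y, g) = -10 (z(y, g) = 5*(-2) = -10)
J = -3 (J = -4 + 1/(-30 + 31) = -4 + 1/1 = -4 + 1 = -3)
(-40*E(z(1 - 1*5, -3))/33)*J = -(-200)/33*(-3) = -40*(-5/33)*(-3) = (200/33)*(-3) = -200/11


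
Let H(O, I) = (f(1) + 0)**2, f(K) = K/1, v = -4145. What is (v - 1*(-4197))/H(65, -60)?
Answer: 52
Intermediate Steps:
f(K) = K (f(K) = K*1 = K)
H(O, I) = 1 (H(O, I) = (1 + 0)**2 = 1**2 = 1)
(v - 1*(-4197))/H(65, -60) = (-4145 - 1*(-4197))/1 = (-4145 + 4197)*1 = 52*1 = 52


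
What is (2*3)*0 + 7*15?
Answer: 105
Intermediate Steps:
(2*3)*0 + 7*15 = 6*0 + 105 = 0 + 105 = 105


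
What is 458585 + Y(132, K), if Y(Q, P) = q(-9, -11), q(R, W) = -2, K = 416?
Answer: 458583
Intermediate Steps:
Y(Q, P) = -2
458585 + Y(132, K) = 458585 - 2 = 458583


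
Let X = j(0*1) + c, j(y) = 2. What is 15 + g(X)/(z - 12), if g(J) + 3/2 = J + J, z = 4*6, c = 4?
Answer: 127/8 ≈ 15.875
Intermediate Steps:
z = 24
X = 6 (X = 2 + 4 = 6)
g(J) = -3/2 + 2*J (g(J) = -3/2 + (J + J) = -3/2 + 2*J)
15 + g(X)/(z - 12) = 15 + (-3/2 + 2*6)/(24 - 12) = 15 + (-3/2 + 12)/12 = 15 + (1/12)*(21/2) = 15 + 7/8 = 127/8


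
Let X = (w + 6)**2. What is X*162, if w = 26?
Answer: 165888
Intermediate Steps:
X = 1024 (X = (26 + 6)**2 = 32**2 = 1024)
X*162 = 1024*162 = 165888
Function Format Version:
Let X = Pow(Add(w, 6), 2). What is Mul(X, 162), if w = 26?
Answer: 165888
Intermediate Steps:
X = 1024 (X = Pow(Add(26, 6), 2) = Pow(32, 2) = 1024)
Mul(X, 162) = Mul(1024, 162) = 165888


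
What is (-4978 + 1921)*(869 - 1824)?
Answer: 2919435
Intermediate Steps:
(-4978 + 1921)*(869 - 1824) = -3057*(-955) = 2919435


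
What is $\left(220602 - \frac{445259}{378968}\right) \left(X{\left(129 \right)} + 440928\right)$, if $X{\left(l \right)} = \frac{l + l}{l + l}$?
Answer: $\frac{36861952536960133}{378968} \approx 9.7269 \cdot 10^{10}$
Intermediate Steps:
$X{\left(l \right)} = 1$ ($X{\left(l \right)} = \frac{2 l}{2 l} = 2 l \frac{1}{2 l} = 1$)
$\left(220602 - \frac{445259}{378968}\right) \left(X{\left(129 \right)} + 440928\right) = \left(220602 - \frac{445259}{378968}\right) \left(1 + 440928\right) = \left(220602 - \frac{445259}{378968}\right) 440929 = \frac{83600653477}{378968} \cdot 440929 = \frac{36861952536960133}{378968}$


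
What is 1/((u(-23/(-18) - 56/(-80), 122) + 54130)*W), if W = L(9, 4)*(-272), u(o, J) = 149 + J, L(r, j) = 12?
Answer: -1/177564864 ≈ -5.6317e-9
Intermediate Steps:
W = -3264 (W = 12*(-272) = -3264)
1/((u(-23/(-18) - 56/(-80), 122) + 54130)*W) = 1/(((149 + 122) + 54130)*(-3264)) = -1/3264/(271 + 54130) = -1/3264/54401 = (1/54401)*(-1/3264) = -1/177564864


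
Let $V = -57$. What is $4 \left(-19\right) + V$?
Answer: $-133$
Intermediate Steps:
$4 \left(-19\right) + V = 4 \left(-19\right) - 57 = -76 - 57 = -133$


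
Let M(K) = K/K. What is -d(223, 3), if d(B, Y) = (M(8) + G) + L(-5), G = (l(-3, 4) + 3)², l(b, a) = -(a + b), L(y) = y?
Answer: 0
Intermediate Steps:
l(b, a) = -a - b
M(K) = 1
G = 4 (G = ((-1*4 - 1*(-3)) + 3)² = ((-4 + 3) + 3)² = (-1 + 3)² = 2² = 4)
d(B, Y) = 0 (d(B, Y) = (1 + 4) - 5 = 5 - 5 = 0)
-d(223, 3) = -1*0 = 0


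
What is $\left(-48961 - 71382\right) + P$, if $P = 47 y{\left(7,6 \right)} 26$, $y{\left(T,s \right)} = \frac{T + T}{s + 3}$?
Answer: $- \frac{1065979}{9} \approx -1.1844 \cdot 10^{5}$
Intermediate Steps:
$y{\left(T,s \right)} = \frac{2 T}{3 + s}$
$P = \frac{17108}{9}$ ($P = 47 \cdot 2 \cdot 7 \frac{1}{3 + 6} \cdot 26 = 47 \cdot 2 \cdot 7 \cdot \frac{1}{9} \cdot 26 = 47 \cdot \frac{14}{9} \cdot 26 = \frac{658}{9} \cdot 26 = \frac{17108}{9} \approx 1900.9$)
$\left(-48961 - 71382\right) + P = \left(-48961 - 71382\right) + \frac{17108}{9} = -120343 + \frac{17108}{9} = - \frac{1065979}{9}$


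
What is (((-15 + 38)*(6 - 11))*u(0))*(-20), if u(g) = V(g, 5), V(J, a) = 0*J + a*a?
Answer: 57500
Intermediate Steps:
V(J, a) = a² (V(J, a) = 0 + a² = a²)
u(g) = 25 (u(g) = 5² = 25)
(((-15 + 38)*(6 - 11))*u(0))*(-20) = (((-15 + 38)*(6 - 11))*25)*(-20) = ((23*(-5))*25)*(-20) = -115*25*(-20) = -2875*(-20) = 57500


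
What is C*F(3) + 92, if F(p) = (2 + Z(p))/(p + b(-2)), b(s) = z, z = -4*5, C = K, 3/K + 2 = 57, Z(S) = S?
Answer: 17201/187 ≈ 91.984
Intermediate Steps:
K = 3/55 (K = 3/(-2 + 57) = 3/55 ≈ 0.054545)
C = 3/55 ≈ 0.054545
z = -20
b(s) = -20
F(p) = (2 + p)/(-20 + p) (F(p) = (2 + p)/(p - 20) = (2 + p)/(-20 + p))
C*F(3) + 92 = 3*((2 + 3)/(-20 + 3))/55 + 92 = 3*(5/(-17))/55 + 92 = 3*(-1/17*5)/55 + 92 = (3/55)*(-5/17) + 92 = -3/187 + 92 = 17201/187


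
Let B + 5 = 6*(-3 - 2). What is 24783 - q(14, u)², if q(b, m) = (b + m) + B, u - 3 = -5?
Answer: 24254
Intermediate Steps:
B = -35 (B = -5 + 6*(-3 - 2) = -5 + 6*(-5) = -5 - 30 = -35)
u = -2 (u = 3 - 5 = -2)
q(b, m) = -35 + b + m (q(b, m) = (b + m) - 35 = -35 + b + m)
24783 - q(14, u)² = 24783 - (-35 + 14 - 2)² = 24783 - 1*(-23)² = 24783 - 1*529 = 24783 - 529 = 24254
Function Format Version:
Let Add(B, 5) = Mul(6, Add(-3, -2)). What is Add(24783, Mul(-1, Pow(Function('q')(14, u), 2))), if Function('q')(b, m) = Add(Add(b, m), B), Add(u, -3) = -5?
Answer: 24254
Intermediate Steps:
B = -35 (B = Add(-5, Mul(6, Add(-3, -2))) = Add(-5, Mul(6, -5)) = Add(-5, -30) = -35)
u = -2 (u = Add(3, -5) = -2)
Function('q')(b, m) = Add(-35, b, m) (Function('q')(b, m) = Add(Add(b, m), -35) = Add(-35, b, m))
Add(24783, Mul(-1, Pow(Function('q')(14, u), 2))) = Add(24783, Mul(-1, Pow(Add(-35, 14, -2), 2))) = Add(24783, Mul(-1, Pow(-23, 2))) = Add(24783, Mul(-1, 529)) = Add(24783, -529) = 24254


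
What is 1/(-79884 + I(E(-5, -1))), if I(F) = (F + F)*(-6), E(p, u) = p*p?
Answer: -1/80184 ≈ -1.2471e-5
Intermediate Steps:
E(p, u) = p²
I(F) = -12*F (I(F) = (2*F)*(-6) = -12*F)
1/(-79884 + I(E(-5, -1))) = 1/(-79884 - 12*(-5)²) = 1/(-79884 - 12*25) = 1/(-79884 - 300) = 1/(-80184) = -1/80184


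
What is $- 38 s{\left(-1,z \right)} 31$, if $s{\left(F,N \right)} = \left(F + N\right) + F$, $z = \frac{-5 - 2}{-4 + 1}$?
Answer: $- \frac{1178}{3} \approx -392.67$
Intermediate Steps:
$z = \frac{7}{3}$ ($z = - \frac{7}{-3} = \left(-7\right) \left(- \frac{1}{3}\right) = \frac{7}{3} \approx 2.3333$)
$s{\left(F,N \right)} = N + 2 F$
$- 38 s{\left(-1,z \right)} 31 = - 38 \left(\frac{7}{3} + 2 \left(-1\right)\right) 31 = - 38 \left(\frac{7}{3} - 2\right) 31 = \left(-38\right) \frac{1}{3} \cdot 31 = \left(- \frac{38}{3}\right) 31 = - \frac{1178}{3}$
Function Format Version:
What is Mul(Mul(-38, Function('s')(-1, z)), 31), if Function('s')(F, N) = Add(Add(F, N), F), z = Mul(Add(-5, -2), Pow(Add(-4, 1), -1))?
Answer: Rational(-1178, 3) ≈ -392.67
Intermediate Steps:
z = Rational(7, 3) (z = Mul(-7, Pow(-3, -1)) = Mul(-7, Rational(-1, 3)) = Rational(7, 3) ≈ 2.3333)
Function('s')(F, N) = Add(N, Mul(2, F))
Mul(Mul(-38, Function('s')(-1, z)), 31) = Mul(Mul(-38, Add(Rational(7, 3), Mul(2, -1))), 31) = Mul(Mul(-38, Add(Rational(7, 3), -2)), 31) = Mul(Mul(-38, Rational(1, 3)), 31) = Mul(Rational(-38, 3), 31) = Rational(-1178, 3)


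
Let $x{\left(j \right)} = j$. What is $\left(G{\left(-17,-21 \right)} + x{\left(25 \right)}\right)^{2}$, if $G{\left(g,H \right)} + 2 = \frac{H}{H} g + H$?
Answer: $225$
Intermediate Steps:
$G{\left(g,H \right)} = -2 + H + g$ ($G{\left(g,H \right)} = -2 + \left(\frac{H}{H} g + H\right) = -2 + \left(1 g + H\right) = -2 + \left(g + H\right) = -2 + \left(H + g\right) = -2 + H + g$)
$\left(G{\left(-17,-21 \right)} + x{\left(25 \right)}\right)^{2} = \left(\left(-2 - 21 - 17\right) + 25\right)^{2} = \left(-40 + 25\right)^{2} = \left(-15\right)^{2} = 225$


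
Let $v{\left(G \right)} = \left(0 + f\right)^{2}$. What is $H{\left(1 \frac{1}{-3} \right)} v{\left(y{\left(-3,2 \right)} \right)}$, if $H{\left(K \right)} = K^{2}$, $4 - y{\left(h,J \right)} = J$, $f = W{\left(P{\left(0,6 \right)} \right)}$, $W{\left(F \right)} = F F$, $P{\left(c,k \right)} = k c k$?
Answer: $0$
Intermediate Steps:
$P{\left(c,k \right)} = c k^{2}$ ($P{\left(c,k \right)} = c k k = c k^{2}$)
$W{\left(F \right)} = F^{2}$
$f = 0$ ($f = \left(0 \cdot 6^{2}\right)^{2} = \left(0 \cdot 36\right)^{2} = 0^{2} = 0$)
$y{\left(h,J \right)} = 4 - J$
$v{\left(G \right)} = 0$ ($v{\left(G \right)} = \left(0 + 0\right)^{2} = 0^{2} = 0$)
$H{\left(1 \frac{1}{-3} \right)} v{\left(y{\left(-3,2 \right)} \right)} = \left(1 \frac{1}{-3}\right)^{2} \cdot 0 = \left(1 \left(- \frac{1}{3}\right)\right)^{2} \cdot 0 = \left(- \frac{1}{3}\right)^{2} \cdot 0 = \frac{1}{9} \cdot 0 = 0$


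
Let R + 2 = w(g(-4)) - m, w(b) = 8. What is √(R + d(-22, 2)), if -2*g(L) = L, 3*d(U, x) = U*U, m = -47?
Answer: √1929/3 ≈ 14.640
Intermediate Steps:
d(U, x) = U²/3 (d(U, x) = (U*U)/3 = U²/3)
g(L) = -L/2
R = 53 (R = -2 + (8 - 1*(-47)) = -2 + (8 + 47) = -2 + 55 = 53)
√(R + d(-22, 2)) = √(53 + (⅓)*(-22)²) = √(53 + (⅓)*484) = √(53 + 484/3) = √(643/3) = √1929/3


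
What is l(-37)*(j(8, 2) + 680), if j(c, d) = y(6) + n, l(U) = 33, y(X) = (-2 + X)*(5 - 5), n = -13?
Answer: 22011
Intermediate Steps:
y(X) = 0 (y(X) = (-2 + X)*0 = 0)
j(c, d) = -13 (j(c, d) = 0 - 13 = -13)
l(-37)*(j(8, 2) + 680) = 33*(-13 + 680) = 33*667 = 22011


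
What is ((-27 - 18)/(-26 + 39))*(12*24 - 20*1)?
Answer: -12060/13 ≈ -927.69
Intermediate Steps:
((-27 - 18)/(-26 + 39))*(12*24 - 20*1) = (-45/13)*(288 - 20) = -45*1/13*268 = -45/13*268 = -12060/13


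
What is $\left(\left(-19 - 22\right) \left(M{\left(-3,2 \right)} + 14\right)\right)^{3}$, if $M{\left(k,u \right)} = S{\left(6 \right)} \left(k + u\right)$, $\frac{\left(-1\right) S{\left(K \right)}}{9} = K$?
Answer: $-21670967872$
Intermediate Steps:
$S{\left(K \right)} = - 9 K$
$M{\left(k,u \right)} = - 54 k - 54 u$ ($M{\left(k,u \right)} = \left(-9\right) 6 \left(k + u\right) = - 54 \left(k + u\right) = - 54 k - 54 u$)
$\left(\left(-19 - 22\right) \left(M{\left(-3,2 \right)} + 14\right)\right)^{3} = \left(\left(-19 - 22\right) \left(\left(\left(-54\right) \left(-3\right) - 108\right) + 14\right)\right)^{3} = \left(- 41 \left(\left(162 - 108\right) + 14\right)\right)^{3} = \left(- 41 \left(54 + 14\right)\right)^{3} = \left(\left(-41\right) 68\right)^{3} = \left(-2788\right)^{3} = -21670967872$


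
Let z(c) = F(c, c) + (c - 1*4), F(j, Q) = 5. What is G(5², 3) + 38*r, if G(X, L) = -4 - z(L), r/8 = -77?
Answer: -23416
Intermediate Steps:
r = -616 (r = 8*(-77) = -616)
z(c) = 1 + c (z(c) = 5 + (c - 1*4) = 5 + (c - 4) = 5 + (-4 + c) = 1 + c)
G(X, L) = -5 - L (G(X, L) = -4 - (1 + L) = -4 + (-1 - L) = -5 - L)
G(5², 3) + 38*r = (-5 - 1*3) + 38*(-616) = (-5 - 3) - 23408 = -8 - 23408 = -23416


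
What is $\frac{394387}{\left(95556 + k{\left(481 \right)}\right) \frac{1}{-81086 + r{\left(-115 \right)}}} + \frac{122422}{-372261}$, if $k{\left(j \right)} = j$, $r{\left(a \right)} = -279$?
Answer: $- \frac{11945606014746169}{35750829657} \approx -3.3414 \cdot 10^{5}$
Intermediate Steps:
$\frac{394387}{\left(95556 + k{\left(481 \right)}\right) \frac{1}{-81086 + r{\left(-115 \right)}}} + \frac{122422}{-372261} = \frac{394387}{\left(95556 + 481\right) \frac{1}{-81086 - 279}} + \frac{122422}{-372261} = \frac{394387}{96037 \frac{1}{-81365}} + 122422 \left(- \frac{1}{372261}\right) = \frac{394387}{96037 \left(- \frac{1}{81365}\right)} - \frac{122422}{372261} = \frac{394387}{- \frac{96037}{81365}} - \frac{122422}{372261} = 394387 \left(- \frac{81365}{96037}\right) - \frac{122422}{372261} = - \frac{32089298255}{96037} - \frac{122422}{372261} = - \frac{11945606014746169}{35750829657}$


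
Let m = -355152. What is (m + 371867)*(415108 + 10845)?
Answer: 7119804395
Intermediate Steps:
(m + 371867)*(415108 + 10845) = (-355152 + 371867)*(415108 + 10845) = 16715*425953 = 7119804395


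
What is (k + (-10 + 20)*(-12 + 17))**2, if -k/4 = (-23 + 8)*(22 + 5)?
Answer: 2788900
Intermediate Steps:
k = 1620 (k = -4*(-23 + 8)*(22 + 5) = -(-60)*27 = -4*(-405) = 1620)
(k + (-10 + 20)*(-12 + 17))**2 = (1620 + (-10 + 20)*(-12 + 17))**2 = (1620 + 10*5)**2 = (1620 + 50)**2 = 1670**2 = 2788900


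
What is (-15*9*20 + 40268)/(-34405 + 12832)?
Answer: -37568/21573 ≈ -1.7414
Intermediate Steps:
(-15*9*20 + 40268)/(-34405 + 12832) = (-135*20 + 40268)/(-21573) = (-2700 + 40268)*(-1/21573) = 37568*(-1/21573) = -37568/21573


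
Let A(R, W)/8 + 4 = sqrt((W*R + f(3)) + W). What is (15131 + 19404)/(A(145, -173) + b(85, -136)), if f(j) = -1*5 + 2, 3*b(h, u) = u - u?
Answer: -34535/50554 - 34535*I*sqrt(25261)/202216 ≈ -0.68313 - 27.144*I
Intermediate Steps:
b(h, u) = 0 (b(h, u) = (u - u)/3 = (1/3)*0 = 0)
f(j) = -3 (f(j) = -5 + 2 = -3)
A(R, W) = -32 + 8*sqrt(-3 + W + R*W) (A(R, W) = -32 + 8*sqrt((W*R - 3) + W) = -32 + 8*sqrt((R*W - 3) + W) = -32 + 8*sqrt((-3 + R*W) + W) = -32 + 8*sqrt(-3 + W + R*W))
(15131 + 19404)/(A(145, -173) + b(85, -136)) = (15131 + 19404)/((-32 + 8*sqrt(-3 - 173 + 145*(-173))) + 0) = 34535/((-32 + 8*sqrt(-3 - 173 - 25085)) + 0) = 34535/((-32 + 8*sqrt(-25261)) + 0) = 34535/((-32 + 8*(I*sqrt(25261))) + 0) = 34535/((-32 + 8*I*sqrt(25261)) + 0) = 34535/(-32 + 8*I*sqrt(25261))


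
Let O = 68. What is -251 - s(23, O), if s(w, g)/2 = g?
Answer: -387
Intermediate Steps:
s(w, g) = 2*g
-251 - s(23, O) = -251 - 2*68 = -251 - 1*136 = -251 - 136 = -387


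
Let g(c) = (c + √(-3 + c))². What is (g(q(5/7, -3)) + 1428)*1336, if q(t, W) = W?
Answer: 1911816 - 8016*I*√6 ≈ 1.9118e+6 - 19635.0*I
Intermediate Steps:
(g(q(5/7, -3)) + 1428)*1336 = ((-3 + √(-3 - 3))² + 1428)*1336 = ((-3 + √(-6))² + 1428)*1336 = ((-3 + I*√6)² + 1428)*1336 = (1428 + (-3 + I*√6)²)*1336 = 1907808 + 1336*(-3 + I*√6)²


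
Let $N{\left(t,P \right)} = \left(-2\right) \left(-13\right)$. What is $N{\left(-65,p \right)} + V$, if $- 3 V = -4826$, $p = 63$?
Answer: $\frac{4904}{3} \approx 1634.7$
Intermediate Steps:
$N{\left(t,P \right)} = 26$
$V = \frac{4826}{3}$ ($V = \left(- \frac{1}{3}\right) \left(-4826\right) = \frac{4826}{3} \approx 1608.7$)
$N{\left(-65,p \right)} + V = 26 + \frac{4826}{3} = \frac{4904}{3}$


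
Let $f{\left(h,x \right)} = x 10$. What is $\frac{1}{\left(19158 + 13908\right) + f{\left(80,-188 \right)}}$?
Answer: $\frac{1}{31186} \approx 3.2066 \cdot 10^{-5}$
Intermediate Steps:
$f{\left(h,x \right)} = 10 x$
$\frac{1}{\left(19158 + 13908\right) + f{\left(80,-188 \right)}} = \frac{1}{\left(19158 + 13908\right) + 10 \left(-188\right)} = \frac{1}{33066 - 1880} = \frac{1}{31186}$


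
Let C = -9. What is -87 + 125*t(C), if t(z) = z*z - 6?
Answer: 9288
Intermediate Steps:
t(z) = -6 + z² (t(z) = z² - 6 = -6 + z²)
-87 + 125*t(C) = -87 + 125*(-6 + (-9)²) = -87 + 125*(-6 + 81) = -87 + 125*75 = -87 + 9375 = 9288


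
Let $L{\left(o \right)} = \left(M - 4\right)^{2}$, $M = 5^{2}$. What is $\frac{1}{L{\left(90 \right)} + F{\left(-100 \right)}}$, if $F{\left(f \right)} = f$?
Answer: $\frac{1}{341} \approx 0.0029326$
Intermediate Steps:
$M = 25$
$L{\left(o \right)} = 441$ ($L{\left(o \right)} = \left(25 - 4\right)^{2} = 21^{2} = 441$)
$\frac{1}{L{\left(90 \right)} + F{\left(-100 \right)}} = \frac{1}{441 - 100} = \frac{1}{341}$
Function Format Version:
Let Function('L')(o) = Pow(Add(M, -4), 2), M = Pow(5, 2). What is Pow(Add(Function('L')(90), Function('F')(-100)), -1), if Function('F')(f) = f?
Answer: Rational(1, 341) ≈ 0.0029326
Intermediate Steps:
M = 25
Function('L')(o) = 441 (Function('L')(o) = Pow(Add(25, -4), 2) = Pow(21, 2) = 441)
Pow(Add(Function('L')(90), Function('F')(-100)), -1) = Pow(Add(441, -100), -1) = Pow(341, -1) = Rational(1, 341)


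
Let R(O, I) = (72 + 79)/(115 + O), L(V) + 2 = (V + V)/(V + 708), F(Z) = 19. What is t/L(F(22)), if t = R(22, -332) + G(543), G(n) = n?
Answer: -27096017/96996 ≈ -279.35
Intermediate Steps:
L(V) = -2 + 2*V/(708 + V) (L(V) = -2 + (V + V)/(V + 708) = -2 + (2*V)/(708 + V) = -2 + 2*V/(708 + V))
R(O, I) = 151/(115 + O)
t = 74542/137 (t = 151/(115 + 22) + 543 = 151/137 + 543 = 74542/137 ≈ 544.10)
t/L(F(22)) = 74542/(137*((-1416/(708 + 19)))) = 74542/(137*((-1416/727))) = 74542/(137*((-1416*1/727))) = 74542/(137*(-1416/727)) = (74542/137)*(-727/1416) = -27096017/96996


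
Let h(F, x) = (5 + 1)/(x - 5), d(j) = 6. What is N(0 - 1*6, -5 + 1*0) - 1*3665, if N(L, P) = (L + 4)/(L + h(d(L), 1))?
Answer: -54971/15 ≈ -3664.7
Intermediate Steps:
h(F, x) = 6/(-5 + x)
N(L, P) = (4 + L)/(-3/2 + L) (N(L, P) = (L + 4)/(L + 6/(-5 + 1)) = (4 + L)/(L + 6/(-4)) = (4 + L)/(L + 6*(-¼)) = (4 + L)/(L - 3/2) = (4 + L)/(-3/2 + L))
N(0 - 1*6, -5 + 1*0) - 1*3665 = 2*(4 + (0 - 1*6))/(-3 + 2*(0 - 1*6)) - 1*3665 = 2*(4 + (0 - 6))/(-3 + 2*(0 - 6)) - 3665 = 2*(4 - 6)/(-3 + 2*(-6)) - 3665 = 2*(-2)/(-3 - 12) - 3665 = 2*(-2)/(-15) - 3665 = 2*(-1/15)*(-2) - 3665 = 4/15 - 3665 = -54971/15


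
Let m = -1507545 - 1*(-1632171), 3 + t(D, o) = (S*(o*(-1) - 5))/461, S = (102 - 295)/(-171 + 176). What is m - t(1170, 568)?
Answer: 287159256/2305 ≈ 1.2458e+5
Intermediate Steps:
S = -193/5 ≈ -38.600
t(D, o) = -1190/461 + 193*o/2305 (t(D, o) = -3 - 193*(o*(-1) - 5)/5/461 = -3 - 193*(-o - 5)/5*(1/461) = -3 - 193*(-5 - o)/5*(1/461) = -3 + (193 + 193*o/5)*(1/461) = -3 + (193/461 + 193*o/2305) = -1190/461 + 193*o/2305)
m = 124626 (m = -1507545 + 1632171 = 124626)
m - t(1170, 568) = 124626 - (-1190/461 + (193/2305)*568) = 124626 - (-1190/461 + 109624/2305) = 124626 - 1*103674/2305 = 124626 - 103674/2305 = 287159256/2305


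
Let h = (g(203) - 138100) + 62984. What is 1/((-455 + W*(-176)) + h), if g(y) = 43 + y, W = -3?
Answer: -1/74797 ≈ -1.3370e-5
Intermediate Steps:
h = -74870 (h = ((43 + 203) - 138100) + 62984 = (246 - 138100) + 62984 = -137854 + 62984 = -74870)
1/((-455 + W*(-176)) + h) = 1/((-455 - 3*(-176)) - 74870) = 1/((-455 + 528) - 74870) = 1/(73 - 74870) = 1/(-74797) = -1/74797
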